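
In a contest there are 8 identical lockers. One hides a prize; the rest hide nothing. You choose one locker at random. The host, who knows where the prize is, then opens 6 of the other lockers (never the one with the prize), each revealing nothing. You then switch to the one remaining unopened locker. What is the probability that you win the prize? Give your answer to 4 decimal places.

Your original locker holds the prize with probability 1/8, so the other 7 collectively hold it with probability 7/8.
The host can always find 6 empty lockers to open, so the reveals don't change that 7/8; it is now spread over the 1 remaining unopened locker.
P(win by switching) = (7/8) · (1/1) = 7/8 ≈ 0.8750.

0.8750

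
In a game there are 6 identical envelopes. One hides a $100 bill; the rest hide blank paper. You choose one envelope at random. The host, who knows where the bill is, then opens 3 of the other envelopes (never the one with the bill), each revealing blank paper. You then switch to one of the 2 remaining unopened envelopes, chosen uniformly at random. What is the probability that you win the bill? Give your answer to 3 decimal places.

0.417

Your original envelope holds the bill with probability 1/6, so the other 5 collectively hold it with probability 5/6.
The host can always find 3 empty envelopes to open, so the reveals don't change that 5/6; it is now spread over the 2 remaining unopened envelopes.
P(win by switching) = (5/6) · (1/2) = 5/12 ≈ 0.417.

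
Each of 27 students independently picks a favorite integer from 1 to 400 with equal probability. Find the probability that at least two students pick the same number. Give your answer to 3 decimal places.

0.592

It's easier to compute the probability that all 27 are distinct.
P(all distinct) = 400/400 · 399/400 · ··· · 374/400 ≈ 0.408.
So the probability of at least one match is 1 − 0.408 = 0.592.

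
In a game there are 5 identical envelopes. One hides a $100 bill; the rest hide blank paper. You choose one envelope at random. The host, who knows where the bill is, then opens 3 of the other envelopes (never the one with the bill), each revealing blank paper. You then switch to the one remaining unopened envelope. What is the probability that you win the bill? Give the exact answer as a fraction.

Your original envelope holds the bill with probability 1/5, so the other 4 collectively hold it with probability 4/5.
The host can always find 3 empty envelopes to open, so the reveals don't change that 4/5; it is now spread over the 1 remaining unopened envelope.
P(win by switching) = (4/5) · (1/1) = 4/5.

4/5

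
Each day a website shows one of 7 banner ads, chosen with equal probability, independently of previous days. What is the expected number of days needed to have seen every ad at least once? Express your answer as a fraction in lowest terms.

363/20

After i distinct types are collected, each trial gives a new one with probability (7−i)/7, so the expected wait for the next new type is 7/(7−i).
E = 7/7 + 7/6 + 7/5 + 7/4 + 7/3 + 7/2 + 7/1 = 363/20.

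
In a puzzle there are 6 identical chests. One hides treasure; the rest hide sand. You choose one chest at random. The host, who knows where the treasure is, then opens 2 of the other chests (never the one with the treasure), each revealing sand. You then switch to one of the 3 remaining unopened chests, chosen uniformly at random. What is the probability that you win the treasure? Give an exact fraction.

Your original chest holds the treasure with probability 1/6, so the other 5 collectively hold it with probability 5/6.
The host can always find 2 empty chests to open, so the reveals don't change that 5/6; it is now spread over the 3 remaining unopened chests.
P(win by switching) = (5/6) · (1/3) = 5/18.

5/18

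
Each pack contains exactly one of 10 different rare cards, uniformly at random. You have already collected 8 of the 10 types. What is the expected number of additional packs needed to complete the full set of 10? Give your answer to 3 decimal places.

Starting from 8 distinct types, each trial gives a new one with probability (10−i)/10 when i types are held, so the wait for the next new type is 10/(10−i).
E = 10/2 + 10/1 = 15 ≈ 15.000.

15.000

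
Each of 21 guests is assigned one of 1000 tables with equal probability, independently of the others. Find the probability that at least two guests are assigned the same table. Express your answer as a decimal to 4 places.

0.1906

It's easier to compute the probability that all 21 are distinct.
P(all distinct) = 1000/1000 · 999/1000 · ··· · 980/1000 ≈ 0.8094.
So the probability of at least one match is 1 − 0.8094 = 0.1906.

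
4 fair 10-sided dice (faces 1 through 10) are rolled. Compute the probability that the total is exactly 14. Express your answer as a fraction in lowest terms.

141/5000

There are 10^4 = 10000 equally likely outcomes.
The number of ordered 4-tuples from {1,…,10} summing to 14 is 282.
P(sum = 14) = 282/10000 = 141/5000.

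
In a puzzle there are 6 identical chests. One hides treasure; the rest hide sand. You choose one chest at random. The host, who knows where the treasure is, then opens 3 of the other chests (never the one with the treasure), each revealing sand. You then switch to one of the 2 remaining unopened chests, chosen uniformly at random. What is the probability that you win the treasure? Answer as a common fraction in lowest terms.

Your original chest holds the treasure with probability 1/6, so the other 5 collectively hold it with probability 5/6.
The host can always find 3 empty chests to open, so the reveals don't change that 5/6; it is now spread over the 2 remaining unopened chests.
P(win by switching) = (5/6) · (1/2) = 5/12.

5/12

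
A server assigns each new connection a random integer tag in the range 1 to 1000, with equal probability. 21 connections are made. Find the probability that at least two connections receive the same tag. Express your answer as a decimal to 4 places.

0.1906

It's easier to compute the probability that all 21 are distinct.
P(all distinct) = 1000/1000 · 999/1000 · ··· · 980/1000 ≈ 0.8094.
So the probability of at least one match is 1 − 0.8094 = 0.1906.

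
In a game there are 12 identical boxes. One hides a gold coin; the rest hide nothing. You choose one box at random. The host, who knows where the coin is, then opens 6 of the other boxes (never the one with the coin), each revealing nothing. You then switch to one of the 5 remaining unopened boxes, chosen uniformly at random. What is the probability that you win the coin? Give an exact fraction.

11/60

Your original box holds the coin with probability 1/12, so the other 11 collectively hold it with probability 11/12.
The host can always find 6 empty boxes to open, so the reveals don't change that 11/12; it is now spread over the 5 remaining unopened boxes.
P(win by switching) = (11/12) · (1/5) = 11/60.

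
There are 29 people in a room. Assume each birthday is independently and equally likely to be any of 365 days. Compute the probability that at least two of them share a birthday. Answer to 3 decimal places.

0.681

It's easier to compute the probability that all 29 are distinct.
P(all distinct) = 365/365 · 364/365 · ··· · 337/365 ≈ 0.319.
So the probability of at least one match is 1 − 0.319 = 0.681.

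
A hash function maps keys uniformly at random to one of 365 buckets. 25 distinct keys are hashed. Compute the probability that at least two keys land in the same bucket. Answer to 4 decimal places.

It's easier to compute the probability that all 25 are distinct.
P(all distinct) = 365/365 · 364/365 · ··· · 341/365 ≈ 0.4313.
So the probability of at least one match is 1 − 0.4313 = 0.5687.

0.5687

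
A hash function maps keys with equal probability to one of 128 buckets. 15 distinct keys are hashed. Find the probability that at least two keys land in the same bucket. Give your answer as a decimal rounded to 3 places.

0.574

It's easier to compute the probability that all 15 are distinct.
P(all distinct) = 128/128 · 127/128 · ··· · 114/128 ≈ 0.426.
So the probability of at least one match is 1 − 0.426 = 0.574.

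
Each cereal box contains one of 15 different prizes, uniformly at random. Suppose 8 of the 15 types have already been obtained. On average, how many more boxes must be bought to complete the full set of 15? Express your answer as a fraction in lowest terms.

1089/28

Starting from 8 distinct types, each trial gives a new one with probability (15−i)/15 when i types are held, so the wait for the next new type is 15/(15−i).
E = 15/7 + 15/6 + 15/5 + 15/4 + 15/3 + 15/2 + 15/1 = 1089/28.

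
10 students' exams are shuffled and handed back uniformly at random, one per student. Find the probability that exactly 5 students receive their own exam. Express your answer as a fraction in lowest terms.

Choose which 5 of the 10 are fixed: C(10,5) = 252 ways.
The remaining 5 must have no fixed point: D(5) = 44.
P = 252·44/3628800 = 11/3600.

11/3600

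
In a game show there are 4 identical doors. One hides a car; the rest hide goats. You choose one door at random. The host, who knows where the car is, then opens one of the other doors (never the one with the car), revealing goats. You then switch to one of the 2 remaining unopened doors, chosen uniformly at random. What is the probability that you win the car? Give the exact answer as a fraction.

3/8

Your original door holds the car with probability 1/4, so the other 3 collectively hold it with probability 3/4.
The host can always find an empty door to open, so this doesn't change that 3/4; it is now spread over the 2 remaining unopened doors.
P(win by switching) = (3/4) · (1/2) = 3/8.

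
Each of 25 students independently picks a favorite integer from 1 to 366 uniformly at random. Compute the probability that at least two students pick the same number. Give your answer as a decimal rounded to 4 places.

0.5677

It's easier to compute the probability that all 25 are distinct.
P(all distinct) = 366/366 · 365/366 · ··· · 342/366 ≈ 0.4323.
So the probability of at least one match is 1 − 0.4323 = 0.5677.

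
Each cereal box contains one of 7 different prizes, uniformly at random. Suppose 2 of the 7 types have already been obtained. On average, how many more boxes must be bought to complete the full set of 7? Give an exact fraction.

959/60

Starting from 2 distinct types, each trial gives a new one with probability (7−i)/7 when i types are held, so the wait for the next new type is 7/(7−i).
E = 7/5 + 7/4 + 7/3 + 7/2 + 7/1 = 959/60.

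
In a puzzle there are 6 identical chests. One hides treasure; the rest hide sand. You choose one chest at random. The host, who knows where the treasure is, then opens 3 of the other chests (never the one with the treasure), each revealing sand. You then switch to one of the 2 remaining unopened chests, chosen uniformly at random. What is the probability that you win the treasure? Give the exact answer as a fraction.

5/12

Your original chest holds the treasure with probability 1/6, so the other 5 collectively hold it with probability 5/6.
The host can always find 3 empty chests to open, so the reveals don't change that 5/6; it is now spread over the 2 remaining unopened chests.
P(win by switching) = (5/6) · (1/2) = 5/12.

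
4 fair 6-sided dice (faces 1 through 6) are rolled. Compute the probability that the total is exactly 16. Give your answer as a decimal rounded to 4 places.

0.0965

There are 6^4 = 1296 equally likely outcomes.
The number of ordered 4-tuples from {1,…,6} summing to 16 is 125.
P(sum = 16) = 125/1296 ≈ 0.0965.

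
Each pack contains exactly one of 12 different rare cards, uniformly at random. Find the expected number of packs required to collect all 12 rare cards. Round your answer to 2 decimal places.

After i distinct types are collected, each trial gives a new one with probability (12−i)/12, so the expected wait for the next new type is 12/(12−i).
E = 12/12 + 12/11 + 12/10 + 12/9 + 12/8 + 12/7 + 12/6 + 12/5 + 12/4 + 12/3 + 12/2 + 12/1 = 86021/2310 ≈ 37.24.

37.24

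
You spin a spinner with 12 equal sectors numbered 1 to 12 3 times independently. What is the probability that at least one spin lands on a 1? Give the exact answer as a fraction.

397/1728

P(no spin lands on a 1) = (11/12)^3 = 1331/1728.
P(at least one) = 1 − 1331/1728 = 397/1728.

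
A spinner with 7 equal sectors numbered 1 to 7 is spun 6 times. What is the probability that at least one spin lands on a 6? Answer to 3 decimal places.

0.603

P(no spin lands on a 6) = (6/7)^6 ≈ 0.397.
P(at least one) = 1 − 0.397 = 0.603.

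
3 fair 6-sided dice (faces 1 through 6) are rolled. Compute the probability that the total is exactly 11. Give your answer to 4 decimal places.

There are 6^3 = 216 equally likely outcomes.
The number of ordered 3-tuples from {1,…,6} summing to 11 is 27.
P(sum = 11) = 27/216 = 1/8 ≈ 0.1250.

0.1250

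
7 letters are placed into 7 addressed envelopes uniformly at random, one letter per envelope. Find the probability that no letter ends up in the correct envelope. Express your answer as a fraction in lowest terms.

This is the derangement probability: permutations of 7 with no fixed point.
D(7) = 7! · (1 − 1/1! + 1/2! − ··· + (−1)^7/7!) = 1854.
P = 1854/5040 = 103/280.

103/280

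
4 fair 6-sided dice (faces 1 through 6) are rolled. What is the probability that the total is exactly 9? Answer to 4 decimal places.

There are 6^4 = 1296 equally likely outcomes.
The number of ordered 4-tuples from {1,…,6} summing to 9 is 56.
P(sum = 9) = 56/1296 = 7/162 ≈ 0.0432.

0.0432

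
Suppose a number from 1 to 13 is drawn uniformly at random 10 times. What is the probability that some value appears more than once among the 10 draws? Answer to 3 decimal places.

0.992

P(all 10 different) = 13/13 · 12/13 · ··· · 4/13 ≈ 0.008.
P(at least two equal) = 1 − 0.008 = 0.992.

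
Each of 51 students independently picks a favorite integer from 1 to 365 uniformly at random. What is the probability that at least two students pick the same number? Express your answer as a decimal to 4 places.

It's easier to compute the probability that all 51 are distinct.
P(all distinct) = 365/365 · 364/365 · ··· · 315/365 ≈ 0.0256.
So the probability of at least one match is 1 − 0.0256 = 0.9744.

0.9744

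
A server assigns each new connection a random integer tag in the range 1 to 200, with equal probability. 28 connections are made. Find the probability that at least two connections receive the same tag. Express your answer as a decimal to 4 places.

It's easier to compute the probability that all 28 are distinct.
P(all distinct) = 200/200 · 199/200 · ··· · 173/200 ≈ 0.1376.
So the probability of at least one match is 1 − 0.1376 = 0.8624.

0.8624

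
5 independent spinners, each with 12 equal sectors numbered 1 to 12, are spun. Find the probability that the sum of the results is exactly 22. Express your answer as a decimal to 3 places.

0.022

There are 12^5 = 248832 equally likely outcomes.
The number of ordered 5-tuples from {1,…,12} summing to 22 is 5355.
P(sum = 22) = 5355/248832 = 595/27648 ≈ 0.022.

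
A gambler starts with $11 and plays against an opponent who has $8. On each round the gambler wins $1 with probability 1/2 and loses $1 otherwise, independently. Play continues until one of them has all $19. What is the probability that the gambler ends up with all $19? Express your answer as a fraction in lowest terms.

11/19

With a fair step, P(i) = ½P(i−1) + ½P(i+1) with P(0)=0, P(19)=1 has the linear solution P(i) = i/19.
P(11) = 11/19.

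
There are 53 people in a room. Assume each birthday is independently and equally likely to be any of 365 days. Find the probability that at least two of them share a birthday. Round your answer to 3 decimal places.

It's easier to compute the probability that all 53 are distinct.
P(all distinct) = 365/365 · 364/365 · ··· · 313/365 ≈ 0.019.
So the probability of at least one match is 1 − 0.019 = 0.981.

0.981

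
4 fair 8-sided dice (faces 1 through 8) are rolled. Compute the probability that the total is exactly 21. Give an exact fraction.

71/1024

There are 8^4 = 4096 equally likely outcomes.
The number of ordered 4-tuples from {1,…,8} summing to 21 is 284.
P(sum = 21) = 284/4096 = 71/1024.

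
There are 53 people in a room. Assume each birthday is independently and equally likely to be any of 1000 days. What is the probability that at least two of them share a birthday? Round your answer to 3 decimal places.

It's easier to compute the probability that all 53 are distinct.
P(all distinct) = 1000/1000 · 999/1000 · ··· · 948/1000 ≈ 0.246.
So the probability of at least one match is 1 − 0.246 = 0.754.

0.754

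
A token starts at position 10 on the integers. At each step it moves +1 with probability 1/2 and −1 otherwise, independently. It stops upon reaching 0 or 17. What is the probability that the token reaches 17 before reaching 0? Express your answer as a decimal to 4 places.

With a fair step, P(i) = ½P(i−1) + ½P(i+1) with P(0)=0, P(17)=1 has the linear solution P(i) = i/17.
P(10) = 10/17 ≈ 0.5882.

0.5882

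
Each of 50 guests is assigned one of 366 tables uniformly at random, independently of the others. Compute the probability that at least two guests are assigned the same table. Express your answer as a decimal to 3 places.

It's easier to compute the probability that all 50 are distinct.
P(all distinct) = 366/366 · 365/366 · ··· · 317/366 ≈ 0.030.
So the probability of at least one match is 1 − 0.030 = 0.970.

0.970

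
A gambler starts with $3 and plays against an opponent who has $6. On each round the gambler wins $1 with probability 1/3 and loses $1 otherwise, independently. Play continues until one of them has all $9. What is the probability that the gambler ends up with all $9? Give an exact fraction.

1/73

Let r = q/p = (2/3)/(1/3) = 2. The recurrence P(i) = p·P(i+1) + q·P(i−1) with P(0)=0, P(9)=1 gives P(i) = (1 − r^i)/(1 − r^9).
P(3) = (1 − (2)^3) / (1 − (2)^9) = 1/73.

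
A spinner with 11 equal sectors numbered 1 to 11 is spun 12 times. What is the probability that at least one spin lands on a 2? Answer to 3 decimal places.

P(no spin lands on a 2) = (10/11)^12 ≈ 0.319.
P(at least one) = 1 − 0.319 = 0.681.

0.681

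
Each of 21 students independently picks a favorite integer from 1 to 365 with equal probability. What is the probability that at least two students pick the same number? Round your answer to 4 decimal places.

It's easier to compute the probability that all 21 are distinct.
P(all distinct) = 365/365 · 364/365 · ··· · 345/365 ≈ 0.5563.
So the probability of at least one match is 1 − 0.5563 = 0.4437.

0.4437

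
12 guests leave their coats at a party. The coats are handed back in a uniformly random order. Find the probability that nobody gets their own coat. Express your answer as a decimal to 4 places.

0.3679

This is the derangement probability: permutations of 12 with no fixed point.
D(12) = 12! · (1 − 1/1! + 1/2! − ··· + (−1)^12/12!) = 176214841.
P = 176214841/479001600 = 16019531/43545600 ≈ 0.3679.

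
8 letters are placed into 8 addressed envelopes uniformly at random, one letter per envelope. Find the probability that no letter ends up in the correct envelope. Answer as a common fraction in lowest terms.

2119/5760

This is the derangement probability: permutations of 8 with no fixed point.
D(8) = 8! · (1 − 1/1! + 1/2! − ··· + (−1)^8/8!) = 14833.
P = 14833/40320 = 2119/5760.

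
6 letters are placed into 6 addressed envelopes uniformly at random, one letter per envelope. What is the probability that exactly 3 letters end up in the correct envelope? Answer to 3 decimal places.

Choose which 3 of the 6 are fixed: C(6,3) = 20 ways.
The remaining 3 must have no fixed point: D(3) = 2.
P = 20·2/720 = 1/18 ≈ 0.056.

0.056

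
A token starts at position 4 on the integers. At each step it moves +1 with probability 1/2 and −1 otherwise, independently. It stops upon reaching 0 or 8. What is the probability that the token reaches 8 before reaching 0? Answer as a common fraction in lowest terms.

With a fair step, P(i) = ½P(i−1) + ½P(i+1) with P(0)=0, P(8)=1 has the linear solution P(i) = i/8.
P(4) = 4/8 = 1/2.

1/2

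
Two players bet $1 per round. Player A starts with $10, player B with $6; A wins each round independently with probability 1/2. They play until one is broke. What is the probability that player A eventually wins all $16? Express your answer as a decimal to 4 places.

With a fair step, P(i) = ½P(i−1) + ½P(i+1) with P(0)=0, P(16)=1 has the linear solution P(i) = i/16.
P(10) = 10/16 = 5/8 ≈ 0.6250.

0.6250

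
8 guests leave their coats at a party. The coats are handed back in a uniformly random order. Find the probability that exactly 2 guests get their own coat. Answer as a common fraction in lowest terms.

53/288

Choose which 2 of the 8 are fixed: C(8,2) = 28 ways.
The remaining 6 must have no fixed point: D(6) = 265.
P = 28·265/40320 = 53/288.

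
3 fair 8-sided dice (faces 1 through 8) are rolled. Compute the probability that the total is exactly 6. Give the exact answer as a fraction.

5/256

There are 8^3 = 512 equally likely outcomes.
The number of ordered 3-tuples from {1,…,8} summing to 6 is 10.
P(sum = 6) = 10/512 = 5/256.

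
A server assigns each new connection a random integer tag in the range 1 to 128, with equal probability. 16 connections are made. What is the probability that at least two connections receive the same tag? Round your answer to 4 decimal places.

0.6239

It's easier to compute the probability that all 16 are distinct.
P(all distinct) = 128/128 · 127/128 · ··· · 113/128 ≈ 0.3761.
So the probability of at least one match is 1 − 0.3761 = 0.6239.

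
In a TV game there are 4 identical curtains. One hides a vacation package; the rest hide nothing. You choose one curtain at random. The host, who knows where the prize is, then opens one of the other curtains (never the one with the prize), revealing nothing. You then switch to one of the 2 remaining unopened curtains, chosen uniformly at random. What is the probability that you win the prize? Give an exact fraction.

3/8

Your original curtain holds the prize with probability 1/4, so the other 3 collectively hold it with probability 3/4.
The host can always find an empty curtain to open, so this doesn't change that 3/4; it is now spread over the 2 remaining unopened curtains.
P(win by switching) = (3/4) · (1/2) = 3/8.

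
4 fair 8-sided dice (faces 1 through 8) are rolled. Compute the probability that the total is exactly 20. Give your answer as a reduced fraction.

There are 8^4 = 4096 equally likely outcomes.
The number of ordered 4-tuples from {1,…,8} summing to 20 is 315.
P(sum = 20) = 315/4096.

315/4096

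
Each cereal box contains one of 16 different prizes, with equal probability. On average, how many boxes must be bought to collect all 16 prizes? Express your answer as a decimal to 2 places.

54.09

After i distinct types are collected, each trial gives a new one with probability (16−i)/16, so the expected wait for the next new type is 16/(16−i).
E = 16/16 + 16/15 + 16/14 + 16/13 + 16/12 + 16/11 + 16/10 + 16/9 + 16/8 + 16/7 + 16/6 + 16/5 + 16/4 + 16/3 + 16/2 + 16/1 = 2436559/45045 ≈ 54.09.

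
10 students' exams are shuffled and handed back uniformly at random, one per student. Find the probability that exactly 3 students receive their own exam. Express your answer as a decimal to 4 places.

Choose which 3 of the 10 are fixed: C(10,3) = 120 ways.
The remaining 7 must have no fixed point: D(7) = 1854.
P = 120·1854/3628800 = 103/1680 ≈ 0.0613.

0.0613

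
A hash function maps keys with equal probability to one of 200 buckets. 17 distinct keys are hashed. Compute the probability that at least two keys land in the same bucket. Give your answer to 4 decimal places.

It's easier to compute the probability that all 17 are distinct.
P(all distinct) = 200/200 · 199/200 · ··· · 184/200 ≈ 0.4968.
So the probability of at least one match is 1 − 0.4968 = 0.5032.

0.5032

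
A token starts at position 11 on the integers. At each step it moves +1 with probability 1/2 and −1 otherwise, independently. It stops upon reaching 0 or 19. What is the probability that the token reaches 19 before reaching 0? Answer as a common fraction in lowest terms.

With a fair step, P(i) = ½P(i−1) + ½P(i+1) with P(0)=0, P(19)=1 has the linear solution P(i) = i/19.
P(11) = 11/19.

11/19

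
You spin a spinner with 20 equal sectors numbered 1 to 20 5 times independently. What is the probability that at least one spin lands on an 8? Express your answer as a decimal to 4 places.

0.2262

P(no spin lands on an 8) = (19/20)^5 ≈ 0.7738.
P(at least one) = 1 − 0.7738 = 0.2262.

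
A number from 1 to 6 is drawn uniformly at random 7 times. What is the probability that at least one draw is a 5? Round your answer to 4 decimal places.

P(no draw is a 5) = (5/6)^7 ≈ 0.2791.
P(at least one) = 1 − 0.2791 = 0.7209.

0.7209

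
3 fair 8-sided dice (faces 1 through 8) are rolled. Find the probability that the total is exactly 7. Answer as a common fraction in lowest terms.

There are 8^3 = 512 equally likely outcomes.
The number of ordered 3-tuples from {1,…,8} summing to 7 is 15.
P(sum = 7) = 15/512.

15/512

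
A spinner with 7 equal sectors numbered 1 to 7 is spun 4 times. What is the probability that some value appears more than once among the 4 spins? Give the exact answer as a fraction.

223/343

P(all 4 different) = 7/7 · 6/7 · ··· · 4/7 = 120/343.
P(at least two equal) = 1 − 120/343 = 223/343.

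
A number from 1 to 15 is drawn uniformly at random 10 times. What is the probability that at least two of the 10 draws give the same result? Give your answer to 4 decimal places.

0.9811

P(all 10 different) = 15/15 · 14/15 · ··· · 6/15 ≈ 0.0189.
P(at least two equal) = 1 − 0.0189 = 0.9811.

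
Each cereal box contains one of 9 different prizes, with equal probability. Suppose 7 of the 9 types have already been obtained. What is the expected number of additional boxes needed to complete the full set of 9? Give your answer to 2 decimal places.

Starting from 7 distinct types, each trial gives a new one with probability (9−i)/9 when i types are held, so the wait for the next new type is 9/(9−i).
E = 9/2 + 9/1 = 27/2 ≈ 13.50.

13.50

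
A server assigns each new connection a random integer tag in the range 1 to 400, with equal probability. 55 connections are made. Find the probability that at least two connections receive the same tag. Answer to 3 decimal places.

0.980

It's easier to compute the probability that all 55 are distinct.
P(all distinct) = 400/400 · 399/400 · ··· · 346/400 ≈ 0.020.
So the probability of at least one match is 1 − 0.020 = 0.980.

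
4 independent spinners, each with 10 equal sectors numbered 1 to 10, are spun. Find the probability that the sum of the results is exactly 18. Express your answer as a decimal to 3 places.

0.054

There are 10^4 = 10000 equally likely outcomes.
The number of ordered 4-tuples from {1,…,10} summing to 18 is 540.
P(sum = 18) = 540/10000 = 27/500 ≈ 0.054.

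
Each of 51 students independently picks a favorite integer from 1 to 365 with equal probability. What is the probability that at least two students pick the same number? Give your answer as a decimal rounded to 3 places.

0.974

It's easier to compute the probability that all 51 are distinct.
P(all distinct) = 365/365 · 364/365 · ··· · 315/365 ≈ 0.026.
So the probability of at least one match is 1 − 0.026 = 0.974.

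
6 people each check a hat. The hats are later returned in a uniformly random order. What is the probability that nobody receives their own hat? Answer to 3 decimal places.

This is the derangement probability: permutations of 6 with no fixed point.
D(6) = 6! · (1 − 1/1! + 1/2! − ··· + (−1)^6/6!) = 265.
P = 265/720 = 53/144 ≈ 0.368.

0.368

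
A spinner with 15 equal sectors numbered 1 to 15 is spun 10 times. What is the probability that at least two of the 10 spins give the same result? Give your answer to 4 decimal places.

P(all 10 different) = 15/15 · 14/15 · ··· · 6/15 ≈ 0.0189.
P(at least two equal) = 1 − 0.0189 = 0.9811.

0.9811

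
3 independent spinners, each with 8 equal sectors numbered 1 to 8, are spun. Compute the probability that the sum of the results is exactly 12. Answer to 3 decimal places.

There are 8^3 = 512 equally likely outcomes.
The number of ordered 3-tuples from {1,…,8} summing to 12 is 46.
P(sum = 12) = 46/512 = 23/256 ≈ 0.090.

0.090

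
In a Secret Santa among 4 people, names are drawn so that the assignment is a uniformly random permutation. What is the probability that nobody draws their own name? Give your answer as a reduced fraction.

This is the derangement probability: permutations of 4 with no fixed point.
D(4) = 4! · (1 − 1/1! + 1/2! − ··· + (−1)^4/4!) = 9.
P = 9/24 = 3/8.

3/8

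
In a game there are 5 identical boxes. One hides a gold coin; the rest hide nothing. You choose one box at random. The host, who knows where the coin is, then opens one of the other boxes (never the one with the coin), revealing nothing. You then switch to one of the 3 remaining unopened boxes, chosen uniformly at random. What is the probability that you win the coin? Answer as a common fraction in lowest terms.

Your original box holds the coin with probability 1/5, so the other 4 collectively hold it with probability 4/5.
The host can always find an empty box to open, so this doesn't change that 4/5; it is now spread over the 3 remaining unopened boxes.
P(win by switching) = (4/5) · (1/3) = 4/15.

4/15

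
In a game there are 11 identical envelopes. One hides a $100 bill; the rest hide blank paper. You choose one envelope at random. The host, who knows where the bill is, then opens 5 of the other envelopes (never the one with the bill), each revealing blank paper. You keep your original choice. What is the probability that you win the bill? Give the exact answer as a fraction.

The host can always open 5 empty envelopes regardless of your choice, so the reveals give no information about your original envelope.
P(win by staying) = 1/11.

1/11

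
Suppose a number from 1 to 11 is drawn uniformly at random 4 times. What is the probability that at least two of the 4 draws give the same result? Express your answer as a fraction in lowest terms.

P(all 4 different) = 11/11 · 10/11 · ··· · 8/11 = 720/1331.
P(at least two equal) = 1 − 720/1331 = 611/1331.

611/1331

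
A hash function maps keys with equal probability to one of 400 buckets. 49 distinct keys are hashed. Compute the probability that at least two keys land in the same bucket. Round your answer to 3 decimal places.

0.953

It's easier to compute the probability that all 49 are distinct.
P(all distinct) = 400/400 · 399/400 · ··· · 352/400 ≈ 0.047.
So the probability of at least one match is 1 − 0.047 = 0.953.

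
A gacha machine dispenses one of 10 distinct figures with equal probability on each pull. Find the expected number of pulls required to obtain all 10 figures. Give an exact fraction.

After i distinct types are collected, each trial gives a new one with probability (10−i)/10, so the expected wait for the next new type is 10/(10−i).
E = 10/10 + 10/9 + 10/8 + 10/7 + 10/6 + 10/5 + 10/4 + 10/3 + 10/2 + 10/1 = 7381/252.

7381/252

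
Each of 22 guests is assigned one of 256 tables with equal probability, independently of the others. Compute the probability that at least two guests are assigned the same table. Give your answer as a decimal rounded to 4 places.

0.6049

It's easier to compute the probability that all 22 are distinct.
P(all distinct) = 256/256 · 255/256 · ··· · 235/256 ≈ 0.3951.
So the probability of at least one match is 1 − 0.3951 = 0.6049.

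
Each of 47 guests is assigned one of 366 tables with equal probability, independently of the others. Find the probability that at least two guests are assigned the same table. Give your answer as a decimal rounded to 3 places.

0.954

It's easier to compute the probability that all 47 are distinct.
P(all distinct) = 366/366 · 365/366 · ··· · 320/366 ≈ 0.046.
So the probability of at least one match is 1 − 0.046 = 0.954.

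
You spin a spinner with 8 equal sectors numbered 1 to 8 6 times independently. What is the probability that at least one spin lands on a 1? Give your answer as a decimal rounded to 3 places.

0.551

P(no spin lands on a 1) = (7/8)^6 ≈ 0.449.
P(at least one) = 1 − 0.449 = 0.551.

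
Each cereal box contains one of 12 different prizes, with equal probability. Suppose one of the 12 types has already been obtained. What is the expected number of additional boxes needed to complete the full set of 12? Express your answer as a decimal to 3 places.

Starting from 1 distinct type, each trial gives a new one with probability (12−i)/12 when i types are held, so the wait for the next new type is 12/(12−i).
E = 12/11 + 12/10 + 12/9 + 12/8 + 12/7 + 12/6 + 12/5 + 12/4 + 12/3 + 12/2 + 12/1 = 83711/2310 ≈ 36.239.

36.239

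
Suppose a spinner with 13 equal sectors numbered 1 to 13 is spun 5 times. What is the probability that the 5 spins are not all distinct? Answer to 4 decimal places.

P(all 5 different) = 13/13 · 12/13 · ··· · 9/13 ≈ 0.4160.
P(at least two equal) = 1 − 0.4160 = 0.5840.

0.5840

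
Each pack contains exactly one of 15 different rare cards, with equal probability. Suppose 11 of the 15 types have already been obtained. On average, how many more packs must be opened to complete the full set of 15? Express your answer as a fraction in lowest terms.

Starting from 11 distinct types, each trial gives a new one with probability (15−i)/15 when i types are held, so the wait for the next new type is 15/(15−i).
E = 15/4 + 15/3 + 15/2 + 15/1 = 125/4.

125/4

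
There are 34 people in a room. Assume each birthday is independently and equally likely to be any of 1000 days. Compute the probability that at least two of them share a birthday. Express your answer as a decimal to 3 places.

It's easier to compute the probability that all 34 are distinct.
P(all distinct) = 1000/1000 · 999/1000 · ··· · 967/1000 ≈ 0.567.
So the probability of at least one match is 1 − 0.567 = 0.433.

0.433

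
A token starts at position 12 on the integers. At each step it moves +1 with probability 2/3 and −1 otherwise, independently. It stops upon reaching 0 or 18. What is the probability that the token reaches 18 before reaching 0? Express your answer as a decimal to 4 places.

Let r = q/p = (1/3)/(2/3) = 1/2. The recurrence P(i) = p·P(i+1) + q·P(i−1) with P(0)=0, P(18)=1 gives P(i) = (1 − r^i)/(1 − r^18).
P(12) = (1 − (1/2)^12) / (1 − (1/2)^18) = 4160/4161 ≈ 0.9998.

0.9998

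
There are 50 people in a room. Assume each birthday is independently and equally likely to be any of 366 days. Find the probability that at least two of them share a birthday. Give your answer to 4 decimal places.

It's easier to compute the probability that all 50 are distinct.
P(all distinct) = 366/366 · 365/366 · ··· · 317/366 ≈ 0.0299.
So the probability of at least one match is 1 − 0.0299 = 0.9701.

0.9701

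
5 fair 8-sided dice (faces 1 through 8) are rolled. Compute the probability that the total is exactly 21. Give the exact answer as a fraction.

There are 8^5 = 32768 equally likely outcomes.
The number of ordered 5-tuples from {1,…,8} summing to 21 is 2380.
P(sum = 21) = 2380/32768 = 595/8192.

595/8192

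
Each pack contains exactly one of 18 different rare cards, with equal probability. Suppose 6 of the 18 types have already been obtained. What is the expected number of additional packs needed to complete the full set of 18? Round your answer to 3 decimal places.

Starting from 6 distinct types, each trial gives a new one with probability (18−i)/18 when i types are held, so the wait for the next new type is 18/(18−i).
E = 18/12 + 18/11 + 18/10 + 18/9 + 18/8 + 18/7 + 18/6 + 18/5 + 18/4 + 18/3 + 18/2 + 18/1 = 86021/1540 ≈ 55.858.

55.858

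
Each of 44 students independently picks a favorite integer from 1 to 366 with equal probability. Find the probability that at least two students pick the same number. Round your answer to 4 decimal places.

0.9324

It's easier to compute the probability that all 44 are distinct.
P(all distinct) = 366/366 · 365/366 · ··· · 323/366 ≈ 0.0676.
So the probability of at least one match is 1 − 0.0676 = 0.9324.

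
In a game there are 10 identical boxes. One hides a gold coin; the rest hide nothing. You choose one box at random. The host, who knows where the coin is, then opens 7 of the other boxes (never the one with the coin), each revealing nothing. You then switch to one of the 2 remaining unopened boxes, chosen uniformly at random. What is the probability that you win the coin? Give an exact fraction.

9/20

Your original box holds the coin with probability 1/10, so the other 9 collectively hold it with probability 9/10.
The host can always find 7 empty boxes to open, so the reveals don't change that 9/10; it is now spread over the 2 remaining unopened boxes.
P(win by switching) = (9/10) · (1/2) = 9/20.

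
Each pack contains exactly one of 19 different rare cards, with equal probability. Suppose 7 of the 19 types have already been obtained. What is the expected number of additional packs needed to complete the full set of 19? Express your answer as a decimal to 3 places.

Starting from 7 distinct types, each trial gives a new one with probability (19−i)/19 when i types are held, so the wait for the next new type is 19/(19−i).
E = 19/12 + 19/11 + 19/10 + 19/9 + 19/8 + 19/7 + 19/6 + 19/5 + 19/4 + 19/3 + 19/2 + 19/1 = 1634399/27720 ≈ 58.961.

58.961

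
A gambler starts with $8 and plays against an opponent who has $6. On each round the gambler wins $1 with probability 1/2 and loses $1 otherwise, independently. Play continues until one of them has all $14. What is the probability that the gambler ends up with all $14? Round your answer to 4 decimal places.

0.5714

With a fair step, P(i) = ½P(i−1) + ½P(i+1) with P(0)=0, P(14)=1 has the linear solution P(i) = i/14.
P(8) = 8/14 = 4/7 ≈ 0.5714.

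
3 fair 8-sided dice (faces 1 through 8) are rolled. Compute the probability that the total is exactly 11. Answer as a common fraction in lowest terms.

21/256

There are 8^3 = 512 equally likely outcomes.
The number of ordered 3-tuples from {1,…,8} summing to 11 is 42.
P(sum = 11) = 42/512 = 21/256.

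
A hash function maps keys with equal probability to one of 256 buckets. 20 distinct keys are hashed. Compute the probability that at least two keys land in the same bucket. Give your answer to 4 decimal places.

It's easier to compute the probability that all 20 are distinct.
P(all distinct) = 256/256 · 255/256 · ··· · 237/256 ≈ 0.4668.
So the probability of at least one match is 1 − 0.4668 = 0.5332.

0.5332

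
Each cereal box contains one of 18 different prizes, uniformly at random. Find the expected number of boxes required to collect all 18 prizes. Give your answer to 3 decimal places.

After i distinct types are collected, each trial gives a new one with probability (18−i)/18, so the expected wait for the next new type is 18/(18−i).
E = 18/18 + 18/17 + 18/16 + 18/15 + 18/14 + 18/13 + 18/12 + 18/11 + 18/10 + 18/9 + 18/8 + 18/7 + 18/6 + 18/5 + 18/4 + 18/3 + 18/2 + 18/1 = 42822903/680680 ≈ 62.912.

62.912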